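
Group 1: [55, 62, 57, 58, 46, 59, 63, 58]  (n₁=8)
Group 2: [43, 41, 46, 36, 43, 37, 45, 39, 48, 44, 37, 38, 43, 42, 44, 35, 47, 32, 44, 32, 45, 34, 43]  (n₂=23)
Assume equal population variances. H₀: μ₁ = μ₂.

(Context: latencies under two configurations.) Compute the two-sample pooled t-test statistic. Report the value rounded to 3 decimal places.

test statistic = 8.205

x̄₁=57.250, s₁=5.230, n₁=8
x̄₂=40.783, s₂=4.776, n₂=23
s_p² = [7·5.230² + 22·4.776²]/29 = 23.9108
SE = √(s_p²·(1/8+1/23)) = 2.0071
t = (57.250−40.783)/2.0071 = 8.2046
df = 29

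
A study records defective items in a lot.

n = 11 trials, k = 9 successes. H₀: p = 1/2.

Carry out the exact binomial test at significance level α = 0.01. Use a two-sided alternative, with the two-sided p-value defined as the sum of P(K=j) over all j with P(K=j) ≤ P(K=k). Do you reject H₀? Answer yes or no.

Exact binomial: n=11, k=9, p₀=1/2=0.5000
P(X=j) = C(n,j)·p₀^j·(1−p₀)^(n−j); p = Σ P(X=j) over j with P(X=j) ≤ P(X=9)
p-value (two-sided) = 0.06543
At α=0.01: p ≥ α → fail to reject H₀

reject H₀: no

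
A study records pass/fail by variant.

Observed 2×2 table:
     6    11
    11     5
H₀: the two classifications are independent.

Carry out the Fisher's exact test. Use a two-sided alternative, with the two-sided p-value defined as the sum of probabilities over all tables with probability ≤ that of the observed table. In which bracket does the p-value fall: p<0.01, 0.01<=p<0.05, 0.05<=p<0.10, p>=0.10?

Margins: r₁=17, r₂=16, c₁=17, c₂=16, n=33
p_obs = C(17,6)·C(16,11)/C(33,17); sum pmf over tables with pmf ≤ p_obs
p-value (two-sided) = 0.08441
→ bracket: 0.05<=p<0.10

p-value bracket: 0.05<=p<0.10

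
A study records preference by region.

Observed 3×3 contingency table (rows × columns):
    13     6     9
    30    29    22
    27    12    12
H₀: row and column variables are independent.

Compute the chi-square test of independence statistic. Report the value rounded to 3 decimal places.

Row totals [28, 81, 51], col totals [70, 47, 43], n=160
χ² = (13−12.25)²/12.25 + (6−8.22)²/8.22 + (9−7.53)²/7.53 + (30−35.44)²/35.44 + (29−23.79)²/23.79 + (22−21.77)²/21.77 + (27−22.31)²/22.31 + (12−14.98)²/14.98 + (12−13.71)²/13.71 = 4.7033
df = 4

test statistic = 4.703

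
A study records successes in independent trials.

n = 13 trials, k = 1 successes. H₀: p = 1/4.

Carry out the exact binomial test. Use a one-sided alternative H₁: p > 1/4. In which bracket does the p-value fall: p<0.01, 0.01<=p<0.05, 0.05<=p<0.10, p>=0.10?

Exact binomial: n=13, k=1, p₀=1/4=0.2500
P(X≥1) from Σ C(n,i)·p₀^i·(1−p₀)^(n−i)
p-value (one-sided, H₁ greater) = 0.97624
→ bracket: p>=0.10

p-value bracket: p>=0.10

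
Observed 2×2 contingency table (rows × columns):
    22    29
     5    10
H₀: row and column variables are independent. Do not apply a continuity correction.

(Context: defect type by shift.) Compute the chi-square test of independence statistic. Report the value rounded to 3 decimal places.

Row totals [51, 15], col totals [27, 39], n=66
χ² = (22−20.86)²/20.86 + (29−30.14)²/30.14 + (5−6.14)²/6.14 + (10−8.86)²/8.86 = 0.4609
df = 1

test statistic = 0.461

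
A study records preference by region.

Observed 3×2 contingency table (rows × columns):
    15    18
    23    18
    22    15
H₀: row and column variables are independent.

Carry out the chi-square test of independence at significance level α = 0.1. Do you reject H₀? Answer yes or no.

Row totals [33, 41, 37], col totals [60, 51], n=111
χ² = (15−17.84)²/17.84 + (18−15.16)²/15.16 + (23−22.16)²/22.16 + (18−18.84)²/18.84 + (22−20.00)²/20.00 + (15−17.00)²/17.00 = 1.4869
df = 2
p-value (upper-tail) = 0.47548
At α=0.1: p ≥ α → fail to reject H₀

reject H₀: no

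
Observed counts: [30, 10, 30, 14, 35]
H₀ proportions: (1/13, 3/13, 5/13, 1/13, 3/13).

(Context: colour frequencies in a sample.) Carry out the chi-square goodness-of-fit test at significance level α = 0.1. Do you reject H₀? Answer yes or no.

reject H₀: yes

n = 119; E_i = n·p_i = [9.15, 27.46, 45.77, 9.15, 27.46]
χ² = (30−9.15)²/9.15 + (10−27.46)²/27.46 + (30−45.77)²/45.77 + (14−9.15)²/9.15 + (35−27.46)²/27.46 = 68.6443
df = 4
p-value (upper-tail) = 0.00000
At α=0.1: p < α → reject H₀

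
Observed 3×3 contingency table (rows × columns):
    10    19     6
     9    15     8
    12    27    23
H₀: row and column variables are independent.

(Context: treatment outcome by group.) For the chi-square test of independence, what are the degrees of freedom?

df = (r−1)(c−1) = (3−1)·(3−1) = 4

degrees of freedom = 4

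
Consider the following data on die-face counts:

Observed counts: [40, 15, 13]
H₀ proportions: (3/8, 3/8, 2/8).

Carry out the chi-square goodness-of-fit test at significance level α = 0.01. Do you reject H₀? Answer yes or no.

n = 68; E_i = n·p_i = [25.50, 25.50, 17.00]
χ² = (40−25.50)²/25.50 + (15−25.50)²/25.50 + (13−17.00)²/17.00 = 13.5098
df = 2
p-value (upper-tail) = 0.00117
At α=0.01: p < α → reject H₀

reject H₀: yes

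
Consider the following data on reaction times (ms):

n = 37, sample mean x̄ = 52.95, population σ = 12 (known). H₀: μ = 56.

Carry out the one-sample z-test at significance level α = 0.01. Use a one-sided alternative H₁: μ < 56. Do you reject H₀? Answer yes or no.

reject H₀: no

SE = σ/√n = 12/√37 = 1.9728
z = (x̄−μ₀)/SE = (52.95−56)/1.9728 = -1.5460
p-value (one-sided, H₁ less) = 0.06105
At α=0.01: p ≥ α → fail to reject H₀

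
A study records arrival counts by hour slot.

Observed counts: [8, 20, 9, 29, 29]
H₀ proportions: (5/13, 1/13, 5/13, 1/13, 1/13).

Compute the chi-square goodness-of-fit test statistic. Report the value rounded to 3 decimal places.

test statistic = 193.874

n = 95; E_i = n·p_i = [36.54, 7.31, 36.54, 7.31, 7.31]
χ² = (8−36.54)²/36.54 + (20−7.31)²/7.31 + (9−36.54)²/36.54 + (29−7.31)²/7.31 + (29−7.31)²/7.31 = 193.8737
df = 4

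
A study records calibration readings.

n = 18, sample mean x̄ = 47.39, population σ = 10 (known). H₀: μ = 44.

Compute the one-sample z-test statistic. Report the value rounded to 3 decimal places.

test statistic = 1.438

SE = σ/√n = 10/√18 = 2.3570
z = (x̄−μ₀)/SE = (47.39−44)/2.3570 = 1.4383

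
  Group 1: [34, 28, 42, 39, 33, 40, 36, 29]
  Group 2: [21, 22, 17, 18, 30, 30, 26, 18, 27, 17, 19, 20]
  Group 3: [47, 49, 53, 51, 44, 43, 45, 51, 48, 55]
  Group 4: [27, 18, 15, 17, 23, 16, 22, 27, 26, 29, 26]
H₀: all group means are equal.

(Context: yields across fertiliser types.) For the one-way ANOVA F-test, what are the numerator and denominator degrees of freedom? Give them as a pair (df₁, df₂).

degrees of freedom = [3, 37]

k = 4 groups, N = 41 total
df = (k−1, N−k) = (4−1, 41−4) = (3, 37)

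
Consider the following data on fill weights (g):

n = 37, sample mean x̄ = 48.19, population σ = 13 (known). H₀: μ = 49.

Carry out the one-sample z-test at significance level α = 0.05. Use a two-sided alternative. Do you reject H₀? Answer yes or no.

reject H₀: no

SE = σ/√n = 13/√37 = 2.1372
z = (x̄−μ₀)/SE = (48.19−49)/2.1372 = -0.3790
p-value (two-sided) = 0.70469
At α=0.05: p ≥ α → fail to reject H₀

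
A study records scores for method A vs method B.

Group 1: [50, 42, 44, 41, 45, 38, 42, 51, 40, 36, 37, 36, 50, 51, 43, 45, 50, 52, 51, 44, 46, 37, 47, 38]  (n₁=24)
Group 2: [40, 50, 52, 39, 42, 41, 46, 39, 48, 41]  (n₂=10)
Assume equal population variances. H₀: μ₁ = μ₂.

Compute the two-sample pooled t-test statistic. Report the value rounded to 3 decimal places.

x̄₁=44.000, s₁=5.381, n₁=24
x̄₂=43.800, s₂=4.803, n₂=10
s_p² = [23·5.381² + 9·4.803²]/32 = 27.3000
SE = √(s_p²·(1/24+1/10)) = 1.9666
t = (44.000−43.800)/1.9666 = 0.1017
df = 32

test statistic = 0.102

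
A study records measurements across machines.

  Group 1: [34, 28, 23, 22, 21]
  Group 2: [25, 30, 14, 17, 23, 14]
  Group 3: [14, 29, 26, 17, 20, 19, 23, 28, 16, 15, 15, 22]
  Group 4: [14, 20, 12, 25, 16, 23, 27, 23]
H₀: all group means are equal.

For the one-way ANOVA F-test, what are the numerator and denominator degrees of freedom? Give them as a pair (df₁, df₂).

degrees of freedom = [3, 27]

k = 4 groups, N = 31 total
df = (k−1, N−k) = (4−1, 31−4) = (3, 27)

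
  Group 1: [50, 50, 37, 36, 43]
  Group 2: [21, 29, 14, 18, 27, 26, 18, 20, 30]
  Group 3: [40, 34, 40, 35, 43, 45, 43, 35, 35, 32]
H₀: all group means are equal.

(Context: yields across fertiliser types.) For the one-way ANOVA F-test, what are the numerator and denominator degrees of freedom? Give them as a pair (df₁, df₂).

degrees of freedom = [2, 21]

k = 3 groups, N = 24 total
df = (k−1, N−k) = (3−1, 24−3) = (2, 21)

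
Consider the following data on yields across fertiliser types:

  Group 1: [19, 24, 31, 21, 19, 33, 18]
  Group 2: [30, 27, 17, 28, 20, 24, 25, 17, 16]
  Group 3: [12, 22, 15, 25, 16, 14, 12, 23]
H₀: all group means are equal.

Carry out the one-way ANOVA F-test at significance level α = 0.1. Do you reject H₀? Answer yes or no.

reject H₀: yes

Group means [23.57, 22.67, 17.38], grand mean 21.167
SSB = Σnᵢ(x̄ᵢ−x̄)² = 175.744; SSW = ΣΣ(x−x̄ᵢ)² = 635.589
MSB = 175.744/2 = 87.8720; MSW = 635.589/21 = 30.2662
F = MSB/MSW = 2.9033
df = (2, 21)
p-value (upper-tail) = 0.07705
At α=0.1: p < α → reject H₀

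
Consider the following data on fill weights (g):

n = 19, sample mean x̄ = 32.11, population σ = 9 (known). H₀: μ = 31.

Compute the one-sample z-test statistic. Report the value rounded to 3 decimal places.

test statistic = 0.538

SE = σ/√n = 9/√19 = 2.0647
z = (x̄−μ₀)/SE = (32.11−31)/2.0647 = 0.5376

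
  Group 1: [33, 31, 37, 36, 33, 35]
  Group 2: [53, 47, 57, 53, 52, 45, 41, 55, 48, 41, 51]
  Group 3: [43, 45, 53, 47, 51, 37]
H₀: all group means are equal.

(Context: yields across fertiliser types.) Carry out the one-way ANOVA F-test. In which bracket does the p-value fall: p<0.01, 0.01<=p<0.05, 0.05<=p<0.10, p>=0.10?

p-value bracket: p<0.01

Group means [34.17, 49.36, 46.00], grand mean 44.522
SSB = Σnᵢ(x̄ᵢ−x̄)² = 914.360; SSW = ΣΣ(x−x̄ᵢ)² = 483.379
MSB = 914.360/2 = 457.1802; MSW = 483.379/20 = 24.1689
F = MSB/MSW = 18.9160
df = (2, 20)
p-value (upper-tail) = 0.00002
→ bracket: p<0.01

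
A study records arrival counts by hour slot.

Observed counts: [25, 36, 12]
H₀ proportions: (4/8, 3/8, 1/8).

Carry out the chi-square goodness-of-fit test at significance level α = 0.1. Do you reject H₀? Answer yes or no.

reject H₀: yes

n = 73; E_i = n·p_i = [36.50, 27.38, 9.12]
χ² = (25−36.50)²/36.50 + (36−27.38)²/27.38 + (12−9.12)²/9.12 = 7.2466
df = 2
p-value (upper-tail) = 0.02669
At α=0.1: p < α → reject H₀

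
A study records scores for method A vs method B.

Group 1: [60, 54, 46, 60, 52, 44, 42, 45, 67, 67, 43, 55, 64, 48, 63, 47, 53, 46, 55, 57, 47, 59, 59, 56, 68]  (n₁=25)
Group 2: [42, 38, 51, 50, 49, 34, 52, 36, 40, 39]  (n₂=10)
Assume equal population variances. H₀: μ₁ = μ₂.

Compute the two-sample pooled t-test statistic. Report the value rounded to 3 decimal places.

test statistic = 3.863

x̄₁=54.280, s₁=8.070, n₁=25
x̄₂=43.100, s₂=6.757, n₂=10
s_p² = [24·8.070² + 9·6.757²]/33 = 59.8164
SE = √(s_p²·(1/25+1/10)) = 2.8938
t = (54.280−43.100)/2.8938 = 3.8634
df = 33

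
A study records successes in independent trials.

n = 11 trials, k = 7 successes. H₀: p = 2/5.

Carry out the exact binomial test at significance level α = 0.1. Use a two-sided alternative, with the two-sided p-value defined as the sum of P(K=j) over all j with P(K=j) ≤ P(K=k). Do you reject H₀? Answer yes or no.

Exact binomial: n=11, k=7, p₀=2/5=0.4000
P(X=j) = C(n,j)·p₀^j·(1−p₀)^(n−j); p = Σ P(X=j) over j with P(X=j) ≤ P(X=7)
p-value (two-sided) = 0.12959
At α=0.1: p ≥ α → fail to reject H₀

reject H₀: no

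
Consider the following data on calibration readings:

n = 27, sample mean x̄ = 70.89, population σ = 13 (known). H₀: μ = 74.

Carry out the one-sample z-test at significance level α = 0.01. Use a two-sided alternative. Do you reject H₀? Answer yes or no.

SE = σ/√n = 13/√27 = 2.5019
z = (x̄−μ₀)/SE = (70.89−74)/2.5019 = -1.2431
p-value (two-sided) = 0.21384
At α=0.01: p ≥ α → fail to reject H₀

reject H₀: no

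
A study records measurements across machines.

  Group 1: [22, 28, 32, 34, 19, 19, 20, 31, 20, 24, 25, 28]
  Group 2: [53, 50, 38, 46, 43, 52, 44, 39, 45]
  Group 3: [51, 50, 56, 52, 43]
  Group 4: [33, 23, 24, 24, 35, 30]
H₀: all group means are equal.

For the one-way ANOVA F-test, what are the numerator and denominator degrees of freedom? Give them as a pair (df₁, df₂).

degrees of freedom = [3, 28]

k = 4 groups, N = 32 total
df = (k−1, N−k) = (4−1, 32−4) = (3, 28)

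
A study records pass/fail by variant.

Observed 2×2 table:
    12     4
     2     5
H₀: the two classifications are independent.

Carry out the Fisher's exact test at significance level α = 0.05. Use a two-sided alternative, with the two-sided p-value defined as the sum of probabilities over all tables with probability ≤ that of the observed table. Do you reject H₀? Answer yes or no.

reject H₀: no

Margins: r₁=16, r₂=7, c₁=14, c₂=9, n=23
p_obs = C(16,12)·C(7,2)/C(23,14); sum pmf over tables with pmf ≤ p_obs
p-value (two-sided) = 0.06571
At α=0.05: p ≥ α → fail to reject H₀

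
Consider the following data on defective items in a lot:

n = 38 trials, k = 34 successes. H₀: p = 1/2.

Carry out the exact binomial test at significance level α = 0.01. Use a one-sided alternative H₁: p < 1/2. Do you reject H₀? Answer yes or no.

reject H₀: no

Exact binomial: n=38, k=34, p₀=1/2=0.5000
P(X≤34) from Σ C(n,i)·p₀^i·(1−p₀)^(n−i)
p-value (one-sided, H₁ less) = 1.00000
At α=0.01: p ≥ α → fail to reject H₀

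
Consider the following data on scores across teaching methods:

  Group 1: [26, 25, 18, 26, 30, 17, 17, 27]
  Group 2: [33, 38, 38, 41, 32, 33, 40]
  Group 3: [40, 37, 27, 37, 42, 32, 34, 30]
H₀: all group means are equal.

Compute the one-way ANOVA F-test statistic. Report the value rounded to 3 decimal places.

Group means [23.25, 36.43, 34.88], grand mean 31.304
SSB = Σnᵢ(x̄ᵢ−x̄)² = 804.780; SSW = ΣΣ(x−x̄ᵢ)² = 446.089
MSB = 804.780/2 = 402.3901; MSW = 446.089/20 = 22.3045
F = MSB/MSW = 18.0408
df = (2, 20)

test statistic = 18.041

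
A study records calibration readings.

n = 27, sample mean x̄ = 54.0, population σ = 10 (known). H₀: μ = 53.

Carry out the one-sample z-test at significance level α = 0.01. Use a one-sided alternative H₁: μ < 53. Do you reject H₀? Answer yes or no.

reject H₀: no

SE = σ/√n = 10/√27 = 1.9245
z = (x̄−μ₀)/SE = (54.0−53)/1.9245 = 0.5196
p-value (one-sided, H₁ less) = 0.69833
At α=0.01: p ≥ α → fail to reject H₀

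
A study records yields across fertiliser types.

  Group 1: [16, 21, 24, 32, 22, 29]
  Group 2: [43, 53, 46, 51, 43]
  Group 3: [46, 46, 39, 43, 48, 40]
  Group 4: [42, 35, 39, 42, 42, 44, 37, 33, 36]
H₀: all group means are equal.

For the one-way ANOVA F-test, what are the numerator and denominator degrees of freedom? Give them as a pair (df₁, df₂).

k = 4 groups, N = 26 total
df = (k−1, N−k) = (4−1, 26−4) = (3, 22)

degrees of freedom = [3, 22]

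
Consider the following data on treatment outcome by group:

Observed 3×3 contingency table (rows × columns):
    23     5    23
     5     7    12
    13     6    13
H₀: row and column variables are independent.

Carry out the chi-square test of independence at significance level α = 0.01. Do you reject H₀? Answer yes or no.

Row totals [51, 24, 32], col totals [41, 18, 48], n=107
χ² = (23−19.54)²/19.54 + (5−8.58)²/8.58 + (23−22.88)²/22.88 + (5−9.20)²/9.20 + (7−4.04)²/4.04 + (12−10.77)²/10.77 + (13−12.26)²/12.26 + (6−5.38)²/5.38 + (13−14.36)²/14.36 = 6.5790
df = 4
p-value (upper-tail) = 0.15988
At α=0.01: p ≥ α → fail to reject H₀

reject H₀: no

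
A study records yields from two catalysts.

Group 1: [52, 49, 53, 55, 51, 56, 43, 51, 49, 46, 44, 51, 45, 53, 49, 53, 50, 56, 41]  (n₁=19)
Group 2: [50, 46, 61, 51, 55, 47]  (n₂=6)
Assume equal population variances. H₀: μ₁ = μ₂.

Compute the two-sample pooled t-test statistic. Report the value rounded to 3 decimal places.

x̄₁=49.842, s₁=4.349, n₁=19
x̄₂=51.667, s₂=5.574, n₂=6
s_p² = [18·4.349² + 5·5.574²]/23 = 21.5591
SE = √(s_p²·(1/19+1/6)) = 2.1744
t = (49.842−51.667)/2.1744 = -0.8391
df = 23

test statistic = -0.839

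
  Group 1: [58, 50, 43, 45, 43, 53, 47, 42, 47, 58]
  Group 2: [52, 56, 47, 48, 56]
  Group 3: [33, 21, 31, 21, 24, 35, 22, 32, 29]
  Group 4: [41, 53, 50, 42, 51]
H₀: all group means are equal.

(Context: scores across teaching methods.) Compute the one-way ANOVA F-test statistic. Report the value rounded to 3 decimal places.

test statistic = 31.981

Group means [48.60, 51.80, 27.56, 47.40], grand mean 42.414
SSB = Σnᵢ(x̄ᵢ−x̄)² = 2934.412; SSW = ΣΣ(x−x̄ᵢ)² = 764.622
MSB = 2934.412/3 = 978.1374; MSW = 764.622/25 = 30.5849
F = MSB/MSW = 31.9811
df = (3, 25)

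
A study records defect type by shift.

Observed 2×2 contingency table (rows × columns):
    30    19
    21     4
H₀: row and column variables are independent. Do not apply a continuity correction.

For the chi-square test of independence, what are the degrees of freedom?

degrees of freedom = 1

df = (r−1)(c−1) = (2−1)·(2−1) = 1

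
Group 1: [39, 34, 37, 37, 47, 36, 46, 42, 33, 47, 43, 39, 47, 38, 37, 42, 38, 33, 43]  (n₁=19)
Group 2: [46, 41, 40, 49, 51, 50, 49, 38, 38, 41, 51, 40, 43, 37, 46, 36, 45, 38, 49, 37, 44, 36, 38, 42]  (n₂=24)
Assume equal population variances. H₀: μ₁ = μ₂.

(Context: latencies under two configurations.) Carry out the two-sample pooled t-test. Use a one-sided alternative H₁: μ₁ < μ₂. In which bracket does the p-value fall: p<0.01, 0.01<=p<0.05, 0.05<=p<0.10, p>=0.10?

p-value bracket: 0.01<=p<0.05

x̄₁=39.895, s₁=4.689, n₁=19
x̄₂=42.708, s₂=5.120, n₂=24
s_p² = [18·4.689² + 23·5.120²]/41 = 24.3597
SE = √(s_p²·(1/19+1/24)) = 1.5156
t = (39.895−42.708)/1.5156 = -1.8564
df = 41
p-value (one-sided, H₁ less) = 0.03530
→ bracket: 0.01<=p<0.05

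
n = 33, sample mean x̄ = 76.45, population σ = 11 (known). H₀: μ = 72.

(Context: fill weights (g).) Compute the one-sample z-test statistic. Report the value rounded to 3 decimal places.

test statistic = 2.324

SE = σ/√n = 11/√33 = 1.9149
z = (x̄−μ₀)/SE = (76.45−72)/1.9149 = 2.3239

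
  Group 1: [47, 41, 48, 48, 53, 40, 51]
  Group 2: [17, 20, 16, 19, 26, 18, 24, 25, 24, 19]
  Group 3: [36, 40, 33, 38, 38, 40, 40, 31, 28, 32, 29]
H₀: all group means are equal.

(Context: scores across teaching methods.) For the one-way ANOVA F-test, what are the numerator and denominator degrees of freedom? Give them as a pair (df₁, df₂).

degrees of freedom = [2, 25]

k = 3 groups, N = 28 total
df = (k−1, N−k) = (3−1, 28−3) = (2, 25)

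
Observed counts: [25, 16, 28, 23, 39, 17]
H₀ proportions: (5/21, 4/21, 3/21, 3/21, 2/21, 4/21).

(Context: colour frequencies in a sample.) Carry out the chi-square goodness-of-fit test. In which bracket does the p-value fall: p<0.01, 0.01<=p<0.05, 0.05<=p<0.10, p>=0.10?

p-value bracket: p<0.01

n = 148; E_i = n·p_i = [35.24, 28.19, 21.14, 21.14, 14.10, 28.19]
χ² = (25−35.24)²/35.24 + (16−28.19)²/28.19 + (28−21.14)²/21.14 + (23−21.14)²/21.14 + (39−14.10)²/14.10 + (17−28.19)²/28.19 = 59.0794
df = 5
p-value (upper-tail) = 0.00000
→ bracket: p<0.01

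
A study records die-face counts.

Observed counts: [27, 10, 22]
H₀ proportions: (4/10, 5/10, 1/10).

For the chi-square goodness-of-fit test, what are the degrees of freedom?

df = k − 1 = 3 − 1 = 2

degrees of freedom = 2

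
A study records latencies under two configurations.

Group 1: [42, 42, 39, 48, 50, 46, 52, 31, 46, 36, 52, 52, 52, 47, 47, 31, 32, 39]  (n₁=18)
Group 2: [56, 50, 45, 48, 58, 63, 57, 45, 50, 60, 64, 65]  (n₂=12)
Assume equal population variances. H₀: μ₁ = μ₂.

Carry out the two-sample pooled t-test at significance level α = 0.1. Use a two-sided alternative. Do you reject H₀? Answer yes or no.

reject H₀: yes

x̄₁=43.556, s₁=7.414, n₁=18
x̄₂=55.083, s₂=7.280, n₂=12
s_p² = [17·7.414² + 11·7.280²]/28 = 54.1915
SE = √(s_p²·(1/18+1/12)) = 2.7435
t = (43.556−55.083)/2.7435 = -4.2019
df = 28
p-value (two-sided) = 0.00024
At α=0.1: p < α → reject H₀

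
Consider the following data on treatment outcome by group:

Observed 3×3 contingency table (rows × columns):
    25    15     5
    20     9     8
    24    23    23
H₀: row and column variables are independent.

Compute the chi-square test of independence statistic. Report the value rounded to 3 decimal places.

Row totals [45, 37, 70], col totals [69, 47, 36], n=152
χ² = (25−20.43)²/20.43 + (15−13.91)²/13.91 + (5−10.66)²/10.66 + (20−16.80)²/16.80 + (9−11.44)²/11.44 + (8−8.76)²/8.76 + (24−31.78)²/31.78 + (23−21.64)²/21.64 + (23−16.58)²/16.58 = 9.7848
df = 4

test statistic = 9.785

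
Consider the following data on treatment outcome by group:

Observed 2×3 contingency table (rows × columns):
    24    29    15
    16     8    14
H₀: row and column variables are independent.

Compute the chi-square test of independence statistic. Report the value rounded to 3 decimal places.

Row totals [68, 38], col totals [40, 37, 29], n=106
χ² = (24−25.66)²/25.66 + (29−23.74)²/23.74 + (15−18.60)²/18.60 + (16−14.34)²/14.34 + (8−13.26)²/13.26 + (14−10.40)²/10.40 = 5.5037
df = 2

test statistic = 5.504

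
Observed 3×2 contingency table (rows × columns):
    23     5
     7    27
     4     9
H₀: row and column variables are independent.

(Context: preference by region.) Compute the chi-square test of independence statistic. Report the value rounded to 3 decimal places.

Row totals [28, 34, 13], col totals [34, 41], n=75
χ² = (23−12.69)²/12.69 + (5−15.31)²/15.31 + (7−15.41)²/15.41 + (27−18.59)²/18.59 + (4−5.89)²/5.89 + (9−7.11)²/7.11 = 24.8221
df = 2

test statistic = 24.822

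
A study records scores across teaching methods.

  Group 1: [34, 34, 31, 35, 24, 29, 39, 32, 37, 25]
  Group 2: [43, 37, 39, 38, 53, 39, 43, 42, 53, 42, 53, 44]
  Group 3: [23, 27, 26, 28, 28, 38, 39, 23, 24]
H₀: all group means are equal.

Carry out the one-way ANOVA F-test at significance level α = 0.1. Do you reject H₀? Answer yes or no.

reject H₀: yes

Group means [32.00, 43.83, 28.44], grand mean 35.548
SSB = Σnᵢ(x̄ᵢ−x̄)² = 1403.789; SSW = ΣΣ(x−x̄ᵢ)² = 891.889
MSB = 1403.789/2 = 701.8943; MSW = 891.889/28 = 31.8532
F = MSB/MSW = 22.0353
df = (2, 28)
p-value (upper-tail) = 0.00000
At α=0.1: p < α → reject H₀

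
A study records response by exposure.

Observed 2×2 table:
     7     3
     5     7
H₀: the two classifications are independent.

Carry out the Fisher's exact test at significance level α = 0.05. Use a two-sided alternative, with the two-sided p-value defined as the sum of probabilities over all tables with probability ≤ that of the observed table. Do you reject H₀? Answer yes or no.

reject H₀: no

Margins: r₁=10, r₂=12, c₁=12, c₂=10, n=22
p_obs = C(10,7)·C(12,5)/C(22,12); sum pmf over tables with pmf ≤ p_obs
p-value (two-sided) = 0.23053
At α=0.05: p ≥ α → fail to reject H₀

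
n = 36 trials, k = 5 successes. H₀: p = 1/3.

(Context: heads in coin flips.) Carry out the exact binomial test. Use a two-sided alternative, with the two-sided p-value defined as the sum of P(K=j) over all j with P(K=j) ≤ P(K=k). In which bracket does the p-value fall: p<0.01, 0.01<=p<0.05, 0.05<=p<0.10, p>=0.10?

p-value bracket: 0.01<=p<0.05

Exact binomial: n=36, k=5, p₀=1/3=0.3333
P(X=j) = C(n,j)·p₀^j·(1−p₀)^(n−j); p = Σ P(X=j) over j with P(X=j) ≤ P(X=5)
p-value (two-sided) = 0.01256
→ bracket: 0.01<=p<0.05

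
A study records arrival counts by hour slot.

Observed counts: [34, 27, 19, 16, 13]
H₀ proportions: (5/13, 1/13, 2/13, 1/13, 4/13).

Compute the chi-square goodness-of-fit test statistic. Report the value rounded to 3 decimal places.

test statistic = 62.618

n = 109; E_i = n·p_i = [41.92, 8.38, 16.77, 8.38, 33.54]
χ² = (34−41.92)²/41.92 + (27−8.38)²/8.38 + (19−16.77)²/16.77 + (16−8.38)²/8.38 + (13−33.54)²/33.54 = 62.6179
df = 4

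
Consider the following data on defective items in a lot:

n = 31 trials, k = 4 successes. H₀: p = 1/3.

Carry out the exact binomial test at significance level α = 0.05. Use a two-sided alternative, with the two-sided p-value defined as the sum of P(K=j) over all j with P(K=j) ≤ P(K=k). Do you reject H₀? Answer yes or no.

Exact binomial: n=31, k=4, p₀=1/3=0.3333
P(X=j) = C(n,j)·p₀^j·(1−p₀)^(n−j); p = Σ P(X=j) over j with P(X=j) ≤ P(X=4)
p-value (two-sided) = 0.01330
At α=0.05: p < α → reject H₀

reject H₀: yes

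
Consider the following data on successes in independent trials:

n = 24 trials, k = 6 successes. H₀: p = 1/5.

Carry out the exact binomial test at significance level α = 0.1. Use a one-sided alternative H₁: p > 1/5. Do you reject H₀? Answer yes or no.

reject H₀: no

Exact binomial: n=24, k=6, p₀=1/5=0.2000
P(X≥6) from Σ C(n,i)·p₀^i·(1−p₀)^(n−i)
p-value (one-sided, H₁ greater) = 0.34411
At α=0.1: p ≥ α → fail to reject H₀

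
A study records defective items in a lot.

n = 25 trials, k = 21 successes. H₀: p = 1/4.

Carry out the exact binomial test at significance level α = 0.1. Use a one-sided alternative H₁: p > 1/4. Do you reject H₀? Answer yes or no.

reject H₀: yes

Exact binomial: n=25, k=21, p₀=1/4=0.2500
P(X≥21) from Σ C(n,i)·p₀^i·(1−p₀)^(n−i)
p-value (one-sided, H₁ greater) = 0.00000
At α=0.1: p < α → reject H₀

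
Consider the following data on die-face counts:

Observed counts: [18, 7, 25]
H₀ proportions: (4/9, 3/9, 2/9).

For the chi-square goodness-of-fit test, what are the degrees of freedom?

degrees of freedom = 2

df = k − 1 = 3 − 1 = 2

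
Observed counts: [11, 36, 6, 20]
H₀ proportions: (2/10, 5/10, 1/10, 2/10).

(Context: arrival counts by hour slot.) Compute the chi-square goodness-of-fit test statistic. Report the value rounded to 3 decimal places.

test statistic = 3.123

n = 73; E_i = n·p_i = [14.60, 36.50, 7.30, 14.60]
χ² = (11−14.60)²/14.60 + (36−36.50)²/36.50 + (6−7.30)²/7.30 + (20−14.60)²/14.60 = 3.1233
df = 3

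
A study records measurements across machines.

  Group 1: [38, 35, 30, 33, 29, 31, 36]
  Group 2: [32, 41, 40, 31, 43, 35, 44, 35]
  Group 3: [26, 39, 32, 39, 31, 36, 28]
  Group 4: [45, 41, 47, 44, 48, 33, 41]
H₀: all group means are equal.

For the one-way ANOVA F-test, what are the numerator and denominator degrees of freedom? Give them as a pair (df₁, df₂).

degrees of freedom = [3, 25]

k = 4 groups, N = 29 total
df = (k−1, N−k) = (4−1, 29−4) = (3, 25)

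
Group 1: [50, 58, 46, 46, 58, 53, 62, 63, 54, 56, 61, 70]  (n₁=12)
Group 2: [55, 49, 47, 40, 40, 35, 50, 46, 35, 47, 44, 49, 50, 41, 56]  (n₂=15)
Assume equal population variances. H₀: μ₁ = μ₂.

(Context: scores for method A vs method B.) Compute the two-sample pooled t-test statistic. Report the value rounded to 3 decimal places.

test statistic = 4.146

x̄₁=56.417, s₁=7.141, n₁=12
x̄₂=45.600, s₂=6.401, n₂=15
s_p² = [11·7.141² + 14·6.401²]/25 = 45.3807
SE = √(s_p²·(1/12+1/15)) = 2.6090
t = (56.417−45.600)/2.6090 = 4.1458
df = 25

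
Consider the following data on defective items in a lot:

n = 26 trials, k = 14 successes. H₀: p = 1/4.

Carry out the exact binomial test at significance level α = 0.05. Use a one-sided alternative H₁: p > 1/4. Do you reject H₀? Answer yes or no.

Exact binomial: n=26, k=14, p₀=1/4=0.2500
P(X≥14) from Σ C(n,i)·p₀^i·(1−p₀)^(n−i)
p-value (one-sided, H₁ greater) = 0.00153
At α=0.05: p < α → reject H₀

reject H₀: yes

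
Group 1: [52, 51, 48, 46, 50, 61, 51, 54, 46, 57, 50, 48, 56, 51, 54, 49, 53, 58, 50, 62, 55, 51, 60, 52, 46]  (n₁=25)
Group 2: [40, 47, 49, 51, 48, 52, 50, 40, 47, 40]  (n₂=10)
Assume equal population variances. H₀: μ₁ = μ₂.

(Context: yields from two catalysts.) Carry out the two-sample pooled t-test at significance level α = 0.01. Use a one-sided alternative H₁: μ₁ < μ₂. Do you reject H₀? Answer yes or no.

reject H₀: no

x̄₁=52.440, s₁=4.565, n₁=25
x̄₂=46.400, s₂=4.695, n₂=10
s_p² = [24·4.565² + 9·4.695²]/33 = 21.1685
SE = √(s_p²·(1/25+1/10)) = 1.7215
t = (52.440−46.400)/1.7215 = 3.5086
df = 33
p-value (one-sided, H₁ less) = 0.99934
At α=0.01: p ≥ α → fail to reject H₀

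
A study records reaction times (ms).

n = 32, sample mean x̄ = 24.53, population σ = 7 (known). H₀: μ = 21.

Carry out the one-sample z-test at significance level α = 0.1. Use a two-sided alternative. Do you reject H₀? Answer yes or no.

reject H₀: yes

SE = σ/√n = 7/√32 = 1.2374
z = (x̄−μ₀)/SE = (24.53−21)/1.2374 = 2.8527
p-value (two-sided) = 0.00434
At α=0.1: p < α → reject H₀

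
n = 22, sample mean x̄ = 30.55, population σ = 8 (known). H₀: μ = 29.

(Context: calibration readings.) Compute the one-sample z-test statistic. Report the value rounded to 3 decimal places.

test statistic = 0.909

SE = σ/√n = 8/√22 = 1.7056
z = (x̄−μ₀)/SE = (30.55−29)/1.7056 = 0.9088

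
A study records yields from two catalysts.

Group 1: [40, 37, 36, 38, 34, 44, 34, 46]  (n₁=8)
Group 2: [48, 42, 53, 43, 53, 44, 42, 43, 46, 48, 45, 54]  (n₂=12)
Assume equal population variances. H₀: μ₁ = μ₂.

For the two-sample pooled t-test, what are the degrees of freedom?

df = n₁ + n₂ − 2 = 8 + 12 − 2 = 18

degrees of freedom = 18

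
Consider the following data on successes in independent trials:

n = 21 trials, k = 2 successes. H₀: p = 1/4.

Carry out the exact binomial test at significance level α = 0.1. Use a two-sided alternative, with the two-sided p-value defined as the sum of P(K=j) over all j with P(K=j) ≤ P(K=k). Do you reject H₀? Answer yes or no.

reject H₀: no

Exact binomial: n=21, k=2, p₀=1/4=0.2500
P(X=j) = C(n,j)·p₀^j·(1−p₀)^(n−j); p = Σ P(X=j) over j with P(X=j) ≤ P(X=2)
p-value (two-sided) = 0.13067
At α=0.1: p ≥ α → fail to reject H₀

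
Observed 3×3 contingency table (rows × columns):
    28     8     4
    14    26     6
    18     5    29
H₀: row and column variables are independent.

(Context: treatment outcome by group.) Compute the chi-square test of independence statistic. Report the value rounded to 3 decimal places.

Row totals [40, 46, 52], col totals [60, 39, 39], n=138
χ² = (28−17.39)²/17.39 + (8−11.30)²/11.30 + (4−11.30)²/11.30 + (14−20.00)²/20.00 + (26−13.00)²/13.00 + (6−13.00)²/13.00 + (18−22.61)²/22.61 + (5−14.70)²/14.70 + (29−14.70)²/14.70 = 51.9859
df = 4

test statistic = 51.986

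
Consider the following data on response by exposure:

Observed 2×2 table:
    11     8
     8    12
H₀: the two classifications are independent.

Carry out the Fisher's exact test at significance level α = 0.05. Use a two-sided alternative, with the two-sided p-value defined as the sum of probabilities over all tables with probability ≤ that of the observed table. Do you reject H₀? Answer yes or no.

reject H₀: no

Margins: r₁=19, r₂=20, c₁=19, c₂=20, n=39
p_obs = C(19,11)·C(20,8)/C(39,19); sum pmf over tables with pmf ≤ p_obs
p-value (two-sided) = 0.34307
At α=0.05: p ≥ α → fail to reject H₀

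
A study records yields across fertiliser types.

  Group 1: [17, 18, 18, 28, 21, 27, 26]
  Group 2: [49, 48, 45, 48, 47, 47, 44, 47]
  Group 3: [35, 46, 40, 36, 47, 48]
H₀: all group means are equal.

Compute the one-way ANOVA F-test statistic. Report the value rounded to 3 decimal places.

Group means [22.14, 46.88, 42.00], grand mean 37.238
SSB = Σnᵢ(x̄ᵢ−x̄)² = 2474.077; SSW = ΣΣ(x−x̄ᵢ)² = 319.732
MSB = 2474.077/2 = 1237.0387; MSW = 319.732/18 = 17.7629
F = MSB/MSW = 69.6417
df = (2, 18)

test statistic = 69.642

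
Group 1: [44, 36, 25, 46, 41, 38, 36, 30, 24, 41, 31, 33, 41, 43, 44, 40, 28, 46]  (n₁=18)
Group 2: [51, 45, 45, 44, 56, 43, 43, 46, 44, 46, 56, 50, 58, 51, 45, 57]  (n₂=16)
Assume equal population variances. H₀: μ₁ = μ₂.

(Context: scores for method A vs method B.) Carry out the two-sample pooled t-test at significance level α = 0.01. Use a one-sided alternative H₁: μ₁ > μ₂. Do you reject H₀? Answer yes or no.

reject H₀: no

x̄₁=37.056, s₁=7.075, n₁=18
x̄₂=48.750, s₂=5.410, n₂=16
s_p² = [17·7.075² + 15·5.410²]/32 = 40.3108
SE = √(s_p²·(1/18+1/16)) = 2.1815
t = (37.056−48.750)/2.1815 = -5.3608
df = 32
p-value (one-sided, H₁ greater) = 1.00000
At α=0.01: p ≥ α → fail to reject H₀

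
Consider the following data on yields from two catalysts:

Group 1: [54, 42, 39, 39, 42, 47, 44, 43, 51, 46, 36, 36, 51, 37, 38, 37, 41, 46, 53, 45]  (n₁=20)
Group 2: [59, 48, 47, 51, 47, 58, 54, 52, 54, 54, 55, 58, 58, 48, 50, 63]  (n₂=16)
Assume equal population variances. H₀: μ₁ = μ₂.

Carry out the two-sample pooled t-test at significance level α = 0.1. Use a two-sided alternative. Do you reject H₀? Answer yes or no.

x̄₁=43.350, s₁=5.706, n₁=20
x̄₂=53.500, s₂=4.830, n₂=16
s_p² = [19·5.706² + 15·4.830²]/34 = 28.4868
SE = √(s_p²·(1/20+1/16)) = 1.7902
t = (43.350−53.500)/1.7902 = -5.6698
df = 34
p-value (two-sided) = 0.00000
At α=0.1: p < α → reject H₀

reject H₀: yes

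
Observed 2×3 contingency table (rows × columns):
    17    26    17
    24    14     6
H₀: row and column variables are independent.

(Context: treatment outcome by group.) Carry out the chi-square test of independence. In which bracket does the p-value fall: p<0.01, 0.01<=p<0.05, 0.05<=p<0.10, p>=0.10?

Row totals [60, 44], col totals [41, 40, 23], n=104
χ² = (17−23.65)²/23.65 + (26−23.08)²/23.08 + (17−13.27)²/13.27 + (24−17.35)²/17.35 + (14−16.92)²/16.92 + (6−9.73)²/9.73 = 7.7786
df = 2
p-value (upper-tail) = 0.02046
→ bracket: 0.01<=p<0.05

p-value bracket: 0.01<=p<0.05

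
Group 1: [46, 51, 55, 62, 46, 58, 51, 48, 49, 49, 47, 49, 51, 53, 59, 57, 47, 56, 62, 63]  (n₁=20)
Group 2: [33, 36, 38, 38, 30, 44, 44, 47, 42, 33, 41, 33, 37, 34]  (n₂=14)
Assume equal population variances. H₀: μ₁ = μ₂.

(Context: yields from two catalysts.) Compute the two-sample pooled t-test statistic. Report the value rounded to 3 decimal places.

x̄₁=52.950, s₁=5.652, n₁=20
x̄₂=37.857, s₂=5.097, n₂=14
s_p² = [19·5.652² + 13·5.097²]/32 = 29.5208
SE = √(s_p²·(1/20+1/14)) = 1.8933
t = (52.950−37.857)/1.8933 = 7.9716
df = 32

test statistic = 7.972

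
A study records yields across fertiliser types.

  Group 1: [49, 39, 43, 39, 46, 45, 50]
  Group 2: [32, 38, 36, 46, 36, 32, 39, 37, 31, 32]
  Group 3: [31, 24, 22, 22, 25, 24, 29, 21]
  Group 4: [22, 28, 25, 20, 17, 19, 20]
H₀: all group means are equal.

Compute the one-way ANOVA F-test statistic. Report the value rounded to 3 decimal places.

Group means [44.43, 35.90, 24.75, 21.57], grand mean 31.844
SSB = Σnᵢ(x̄ᵢ−x̄)² = 2414.390; SSW = ΣΣ(x−x̄ᵢ)² = 475.829
MSB = 2414.390/3 = 804.7967; MSW = 475.829/28 = 16.9939
F = MSB/MSW = 47.3580
df = (3, 28)

test statistic = 47.358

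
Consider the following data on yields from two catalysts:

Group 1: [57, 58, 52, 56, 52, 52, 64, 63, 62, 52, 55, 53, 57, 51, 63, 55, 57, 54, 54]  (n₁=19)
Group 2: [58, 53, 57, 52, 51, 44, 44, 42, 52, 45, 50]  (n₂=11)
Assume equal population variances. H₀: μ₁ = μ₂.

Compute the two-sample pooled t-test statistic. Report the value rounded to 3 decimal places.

x̄₁=56.158, s₁=4.167, n₁=19
x̄₂=49.818, s₂=5.400, n₂=11
s_p² = [18·4.167² + 10·5.400²]/28 = 21.5772
SE = √(s_p²·(1/19+1/11)) = 1.7599
t = (56.158−49.818)/1.7599 = 3.6023
df = 28

test statistic = 3.602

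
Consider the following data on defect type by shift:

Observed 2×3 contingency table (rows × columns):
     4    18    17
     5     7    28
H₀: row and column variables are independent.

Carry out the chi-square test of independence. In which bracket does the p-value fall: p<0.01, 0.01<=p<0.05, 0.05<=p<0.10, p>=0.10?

p-value bracket: 0.01<=p<0.05

Row totals [39, 40], col totals [9, 25, 45], n=79
χ² = (4−4.44)²/4.44 + (18−12.34)²/12.34 + (17−22.22)²/22.22 + (5−4.56)²/4.56 + (7−12.66)²/12.66 + (28−22.78)²/22.78 = 7.6286
df = 2
p-value (upper-tail) = 0.02205
→ bracket: 0.01<=p<0.05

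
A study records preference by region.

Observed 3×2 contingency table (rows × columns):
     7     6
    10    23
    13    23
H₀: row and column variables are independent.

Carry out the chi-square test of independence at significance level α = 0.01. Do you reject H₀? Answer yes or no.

Row totals [13, 33, 36], col totals [30, 52], n=82
χ² = (7−4.76)²/4.76 + (6−8.24)²/8.24 + (10−12.07)²/12.07 + (23−20.93)²/20.93 + (13−13.17)²/13.17 + (23−22.83)²/22.83 = 2.2343
df = 2
p-value (upper-tail) = 0.32721
At α=0.01: p ≥ α → fail to reject H₀

reject H₀: no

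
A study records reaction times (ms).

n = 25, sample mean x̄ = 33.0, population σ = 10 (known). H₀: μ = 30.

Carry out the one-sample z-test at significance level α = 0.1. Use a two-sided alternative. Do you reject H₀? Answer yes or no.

SE = σ/√n = 10/√25 = 2.0000
z = (x̄−μ₀)/SE = (33.0−30)/2.0000 = 1.5000
p-value (two-sided) = 0.13361
At α=0.1: p ≥ α → fail to reject H₀

reject H₀: no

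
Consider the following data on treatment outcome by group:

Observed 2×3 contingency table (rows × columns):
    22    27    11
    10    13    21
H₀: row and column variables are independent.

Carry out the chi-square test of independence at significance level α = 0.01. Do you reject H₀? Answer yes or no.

Row totals [60, 44], col totals [32, 40, 32], n=104
χ² = (22−18.46)²/18.46 + (27−23.08)²/23.08 + (11−18.46)²/18.46 + (10−13.54)²/13.54 + (13−16.92)²/16.92 + (21−13.54)²/13.54 = 10.3074
df = 2
p-value (upper-tail) = 0.00578
At α=0.01: p < α → reject H₀

reject H₀: yes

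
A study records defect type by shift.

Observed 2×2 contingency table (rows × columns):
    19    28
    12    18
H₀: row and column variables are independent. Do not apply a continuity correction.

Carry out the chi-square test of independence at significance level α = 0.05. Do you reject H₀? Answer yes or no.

reject H₀: no

Row totals [47, 30], col totals [31, 46], n=77
χ² = (19−18.92)²/18.92 + (28−28.08)²/28.08 + (12−12.08)²/12.08 + (18−17.92)²/17.92 = 0.0014
df = 1
p-value (upper-tail) = 0.97038
At α=0.05: p ≥ α → fail to reject H₀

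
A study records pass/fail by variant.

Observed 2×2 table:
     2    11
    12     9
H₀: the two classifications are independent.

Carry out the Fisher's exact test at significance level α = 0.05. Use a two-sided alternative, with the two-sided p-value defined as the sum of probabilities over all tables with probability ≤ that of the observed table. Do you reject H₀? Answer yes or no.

reject H₀: yes

Margins: r₁=13, r₂=21, c₁=14, c₂=20, n=34
p_obs = C(13,2)·C(21,12)/C(34,14); sum pmf over tables with pmf ≤ p_obs
p-value (two-sided) = 0.03021
At α=0.05: p < α → reject H₀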